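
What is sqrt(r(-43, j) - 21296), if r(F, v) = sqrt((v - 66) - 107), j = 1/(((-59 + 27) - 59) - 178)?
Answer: sqrt(-1540999856 + 269*I*sqrt(12518722))/269 ≈ 0.045066 + 145.93*I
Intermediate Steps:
j = -1/269 (j = 1/((-32 - 59) - 178) = 1/(-91 - 178) = 1/(-269) = -1/269 ≈ -0.0037175)
r(F, v) = sqrt(-173 + v) (r(F, v) = sqrt((-66 + v) - 107) = sqrt(-173 + v))
sqrt(r(-43, j) - 21296) = sqrt(sqrt(-173 - 1/269) - 21296) = sqrt(sqrt(-46538/269) - 21296) = sqrt(I*sqrt(12518722)/269 - 21296) = sqrt(-21296 + I*sqrt(12518722)/269)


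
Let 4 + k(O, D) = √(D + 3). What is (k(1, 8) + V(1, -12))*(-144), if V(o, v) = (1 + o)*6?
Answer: -1152 - 144*√11 ≈ -1629.6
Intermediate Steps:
V(o, v) = 6 + 6*o
k(O, D) = -4 + √(3 + D) (k(O, D) = -4 + √(D + 3) = -4 + √(3 + D))
(k(1, 8) + V(1, -12))*(-144) = ((-4 + √(3 + 8)) + (6 + 6*1))*(-144) = ((-4 + √11) + (6 + 6))*(-144) = ((-4 + √11) + 12)*(-144) = (8 + √11)*(-144) = -1152 - 144*√11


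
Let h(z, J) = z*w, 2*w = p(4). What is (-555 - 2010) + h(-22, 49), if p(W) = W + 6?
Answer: -2675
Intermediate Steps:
p(W) = 6 + W
w = 5 (w = (6 + 4)/2 = (½)*10 = 5)
h(z, J) = 5*z (h(z, J) = z*5 = 5*z)
(-555 - 2010) + h(-22, 49) = (-555 - 2010) + 5*(-22) = -2565 - 110 = -2675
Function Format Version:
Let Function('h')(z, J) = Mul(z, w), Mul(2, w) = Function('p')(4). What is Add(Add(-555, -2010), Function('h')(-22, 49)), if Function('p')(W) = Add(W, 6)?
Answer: -2675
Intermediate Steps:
Function('p')(W) = Add(6, W)
w = 5 (w = Mul(Rational(1, 2), Add(6, 4)) = Mul(Rational(1, 2), 10) = 5)
Function('h')(z, J) = Mul(5, z) (Function('h')(z, J) = Mul(z, 5) = Mul(5, z))
Add(Add(-555, -2010), Function('h')(-22, 49)) = Add(Add(-555, -2010), Mul(5, -22)) = Add(-2565, -110) = -2675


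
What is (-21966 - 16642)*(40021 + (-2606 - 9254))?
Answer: -1087239888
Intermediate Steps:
(-21966 - 16642)*(40021 + (-2606 - 9254)) = -38608*(40021 - 11860) = -38608*28161 = -1087239888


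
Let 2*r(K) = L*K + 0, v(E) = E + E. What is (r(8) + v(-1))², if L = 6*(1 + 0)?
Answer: 484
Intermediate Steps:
v(E) = 2*E
L = 6 (L = 6*1 = 6)
r(K) = 3*K (r(K) = (6*K + 0)/2 = (6*K)/2 = 3*K)
(r(8) + v(-1))² = (3*8 + 2*(-1))² = (24 - 2)² = 22² = 484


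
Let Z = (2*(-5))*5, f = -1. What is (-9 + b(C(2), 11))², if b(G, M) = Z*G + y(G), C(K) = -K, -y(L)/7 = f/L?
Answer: 30625/4 ≈ 7656.3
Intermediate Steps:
Z = -50 (Z = -10*5 = -50)
y(L) = 7/L (y(L) = -(-7)/L = 7/L)
b(G, M) = -50*G + 7/G
(-9 + b(C(2), 11))² = (-9 + (-(-50)*2 + 7/((-1*2))))² = (-9 + (-50*(-2) + 7/(-2)))² = (-9 + (100 + 7*(-½)))² = (-9 + (100 - 7/2))² = (-9 + 193/2)² = (175/2)² = 30625/4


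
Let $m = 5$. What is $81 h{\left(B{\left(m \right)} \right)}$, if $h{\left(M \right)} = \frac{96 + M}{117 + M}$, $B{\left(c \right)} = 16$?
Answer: $\frac{1296}{19} \approx 68.211$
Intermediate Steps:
$h{\left(M \right)} = \frac{96 + M}{117 + M}$
$81 h{\left(B{\left(m \right)} \right)} = 81 \frac{96 + 16}{117 + 16} = 81 \cdot \frac{1}{133} \cdot 112 = 81 \cdot \frac{16}{19} = \frac{1296}{19}$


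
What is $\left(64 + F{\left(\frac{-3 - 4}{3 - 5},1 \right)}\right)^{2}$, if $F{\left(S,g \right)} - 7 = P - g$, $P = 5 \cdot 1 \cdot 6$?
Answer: $10000$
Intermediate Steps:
$P = 30$ ($P = 5 \cdot 6 = 30$)
$F{\left(S,g \right)} = 37 - g$ ($F{\left(S,g \right)} = 7 - \left(-30 + g\right) = 37 - g$)
$\left(64 + F{\left(\frac{-3 - 4}{3 - 5},1 \right)}\right)^{2} = \left(64 + \left(37 - 1\right)\right)^{2} = \left(64 + 36\right)^{2} = 100^{2} = 10000$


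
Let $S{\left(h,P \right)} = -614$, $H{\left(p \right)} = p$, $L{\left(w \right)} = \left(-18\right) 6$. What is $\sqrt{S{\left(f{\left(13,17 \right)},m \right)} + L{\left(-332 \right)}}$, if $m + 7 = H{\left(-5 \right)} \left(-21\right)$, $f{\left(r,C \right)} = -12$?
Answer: $19 i \sqrt{2} \approx 26.87 i$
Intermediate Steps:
$L{\left(w \right)} = -108$
$m = 98$ ($m = -7 - -105 = -7 + 105 = 98$)
$\sqrt{S{\left(f{\left(13,17 \right)},m \right)} + L{\left(-332 \right)}} = \sqrt{-614 - 108} = \sqrt{-722} = 19 i \sqrt{2}$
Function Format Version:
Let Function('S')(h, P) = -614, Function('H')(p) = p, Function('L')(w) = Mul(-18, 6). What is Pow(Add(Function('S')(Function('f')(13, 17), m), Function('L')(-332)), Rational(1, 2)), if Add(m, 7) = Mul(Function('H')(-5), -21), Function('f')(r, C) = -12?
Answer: Mul(19, I, Pow(2, Rational(1, 2))) ≈ Mul(26.870, I)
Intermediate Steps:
Function('L')(w) = -108
m = 98 (m = Add(-7, Mul(-5, -21)) = Add(-7, 105) = 98)
Pow(Add(Function('S')(Function('f')(13, 17), m), Function('L')(-332)), Rational(1, 2)) = Pow(Add(-614, -108), Rational(1, 2)) = Pow(-722, Rational(1, 2)) = Mul(19, I, Pow(2, Rational(1, 2)))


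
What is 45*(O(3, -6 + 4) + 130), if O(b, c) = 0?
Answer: 5850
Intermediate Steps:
45*(O(3, -6 + 4) + 130) = 45*(0 + 130) = 45*130 = 5850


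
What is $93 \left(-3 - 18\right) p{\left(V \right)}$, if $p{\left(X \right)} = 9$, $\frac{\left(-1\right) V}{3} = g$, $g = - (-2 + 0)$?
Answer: $-17577$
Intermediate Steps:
$g = 2$ ($g = \left(-1\right) \left(-2\right) = 2$)
$V = -6$ ($V = \left(-3\right) 2 = -6$)
$93 \left(-3 - 18\right) p{\left(V \right)} = 93 \left(-3 - 18\right) 9 = 93 \left(-21\right) 9 = \left(-1953\right) 9 = -17577$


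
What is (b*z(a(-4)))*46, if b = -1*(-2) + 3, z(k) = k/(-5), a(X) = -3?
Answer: 138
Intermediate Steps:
z(k) = -k/5 (z(k) = k*(-⅕) = -k/5)
b = 5 (b = 2 + 3 = 5)
(b*z(a(-4)))*46 = (5*(-⅕*(-3)))*46 = (5*(⅗))*46 = 3*46 = 138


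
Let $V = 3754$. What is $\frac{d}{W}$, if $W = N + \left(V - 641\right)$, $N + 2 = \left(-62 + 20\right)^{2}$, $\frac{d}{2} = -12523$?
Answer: $- \frac{25046}{4875} \approx -5.1376$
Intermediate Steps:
$d = -25046$ ($d = 2 \left(-12523\right) = -25046$)
$N = 1762$ ($N = -2 + \left(-62 + 20\right)^{2} = -2 + \left(-42\right)^{2} = -2 + 1764 = 1762$)
$W = 4875$ ($W = 1762 + \left(3754 - 641\right) = 1762 + 3113 = 4875$)
$\frac{d}{W} = - \frac{25046}{4875}$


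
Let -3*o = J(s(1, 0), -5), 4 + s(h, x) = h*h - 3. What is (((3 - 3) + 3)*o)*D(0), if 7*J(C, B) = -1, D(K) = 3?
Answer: 3/7 ≈ 0.42857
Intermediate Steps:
s(h, x) = -7 + h**2 (s(h, x) = -4 + (h*h - 3) = -4 + (h**2 - 3) = -4 + (-3 + h**2) = -7 + h**2)
J(C, B) = -1/7 (J(C, B) = (1/7)*(-1) = -1/7)
o = 1/21 (o = -1/3*(-1/7) = 1/21 ≈ 0.047619)
(((3 - 3) + 3)*o)*D(0) = (((3 - 3) + 3)*(1/21))*3 = ((0 + 3)*(1/21))*3 = (3*(1/21))*3 = (1/7)*3 = 3/7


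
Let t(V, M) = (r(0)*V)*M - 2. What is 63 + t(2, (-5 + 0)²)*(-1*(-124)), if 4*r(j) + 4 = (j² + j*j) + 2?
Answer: -3285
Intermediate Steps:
r(j) = -½ + j²/2 (r(j) = -1 + ((j² + j*j) + 2)/4 = -1 + ((j² + j²) + 2)/4 = -1 + (2*j² + 2)/4 = -1 + (2 + 2*j²)/4 = -1 + (½ + j²/2) = -½ + j²/2)
t(V, M) = -2 - M*V/2 (t(V, M) = ((-½ + (½)*0²)*V)*M - 2 = ((-½ + (½)*0)*V)*M - 2 = ((-½ + 0)*V)*M - 2 = (-V/2)*M - 2 = -M*V/2 - 2 = -2 - M*V/2)
63 + t(2, (-5 + 0)²)*(-1*(-124)) = 63 + (-2 - ½*(-5 + 0)²*2)*(-1*(-124)) = 63 + (-2 - ½*(-5)²*2)*124 = 63 + (-2 - ½*25*2)*124 = 63 + (-2 - 25)*124 = 63 - 27*124 = 63 - 3348 = -3285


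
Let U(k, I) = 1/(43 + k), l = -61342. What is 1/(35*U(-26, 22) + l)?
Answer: -17/1042779 ≈ -1.6303e-5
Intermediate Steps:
1/(35*U(-26, 22) + l) = 1/(35/(43 - 26) - 61342) = 1/(35/17 - 61342) = 1/(-1042779/17) = -17/1042779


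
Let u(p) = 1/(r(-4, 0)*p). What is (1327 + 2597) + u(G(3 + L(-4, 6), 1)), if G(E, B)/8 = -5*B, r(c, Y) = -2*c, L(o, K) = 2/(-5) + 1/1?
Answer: 1255679/320 ≈ 3924.0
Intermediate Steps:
L(o, K) = 3/5 (L(o, K) = 2*(-1/5) + 1*1 = -2/5 + 1 = 3/5)
G(E, B) = -40*B (G(E, B) = 8*(-5*B) = -40*B)
u(p) = 1/(8*p) (u(p) = 1/((-2*(-4))*p) = 1/(8*p))
(1327 + 2597) + u(G(3 + L(-4, 6), 1)) = (1327 + 2597) + 1/(8*((-40*1))) = 3924 + (1/8)/(-40) = 3924 + (1/8)*(-1/40) = 3924 - 1/320 = 1255679/320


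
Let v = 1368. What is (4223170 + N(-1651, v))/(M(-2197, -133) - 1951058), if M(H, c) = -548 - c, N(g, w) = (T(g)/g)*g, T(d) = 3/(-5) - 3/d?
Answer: -34862263412/16109409615 ≈ -2.1641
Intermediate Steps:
T(d) = -3/5 - 3/d (T(d) = 3*(-1/5) - 3/d = -3/5 - 3/d)
N(g, w) = -3/5 - 3/g (N(g, w) = ((-3/5 - 3/g)/g)*g = -3/5 - 3/g)
(4223170 + N(-1651, v))/(M(-2197, -133) - 1951058) = (4223170 + (-3/5 - 3/(-1651)))/((-548 - 1*(-133)) - 1951058) = (4223170 + (-3/5 - 3*(-1/1651)))/((-548 + 133) - 1951058) = (4223170 + (-3/5 + 3/1651))/(-415 - 1951058) = (4223170 - 4938/8255)/(-1951473) = (34862263412/8255)*(-1/1951473) = -34862263412/16109409615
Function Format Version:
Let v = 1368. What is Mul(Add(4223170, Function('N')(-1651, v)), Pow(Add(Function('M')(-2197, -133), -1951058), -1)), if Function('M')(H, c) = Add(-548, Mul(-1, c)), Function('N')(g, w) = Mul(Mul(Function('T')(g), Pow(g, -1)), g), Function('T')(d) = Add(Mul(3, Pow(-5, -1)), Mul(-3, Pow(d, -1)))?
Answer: Rational(-34862263412, 16109409615) ≈ -2.1641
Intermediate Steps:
Function('T')(d) = Add(Rational(-3, 5), Mul(-3, Pow(d, -1))) (Function('T')(d) = Add(Mul(3, Rational(-1, 5)), Mul(-3, Pow(d, -1))) = Add(Rational(-3, 5), Mul(-3, Pow(d, -1))))
Function('N')(g, w) = Add(Rational(-3, 5), Mul(-3, Pow(g, -1))) (Function('N')(g, w) = Mul(Mul(Add(Rational(-3, 5), Mul(-3, Pow(g, -1))), Pow(g, -1)), g) = Mul(Mul(Pow(g, -1), Add(Rational(-3, 5), Mul(-3, Pow(g, -1)))), g) = Add(Rational(-3, 5), Mul(-3, Pow(g, -1))))
Mul(Add(4223170, Function('N')(-1651, v)), Pow(Add(Function('M')(-2197, -133), -1951058), -1)) = Mul(Add(4223170, Add(Rational(-3, 5), Mul(-3, Pow(-1651, -1)))), Pow(Add(Add(-548, Mul(-1, -133)), -1951058), -1)) = Mul(Add(4223170, Add(Rational(-3, 5), Mul(-3, Rational(-1, 1651)))), Pow(Add(Add(-548, 133), -1951058), -1)) = Mul(Add(4223170, Add(Rational(-3, 5), Rational(3, 1651))), Pow(Add(-415, -1951058), -1)) = Mul(Add(4223170, Rational(-4938, 8255)), Pow(-1951473, -1)) = Mul(Rational(34862263412, 8255), Rational(-1, 1951473)) = Rational(-34862263412, 16109409615)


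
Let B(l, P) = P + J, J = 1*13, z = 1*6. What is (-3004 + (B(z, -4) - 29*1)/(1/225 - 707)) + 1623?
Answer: -109838347/79537 ≈ -1381.0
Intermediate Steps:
z = 6
J = 13
B(l, P) = 13 + P (B(l, P) = P + 13 = 13 + P)
(-3004 + (B(z, -4) - 29*1)/(1/225 - 707)) + 1623 = (-3004 + ((13 - 4) - 29*1)/(1/225 - 707)) + 1623 = (-3004 + (9 - 29)/(1/225 - 707)) + 1623 = (-3004 - 20/(-159074/225)) + 1623 = (-3004 - 20*(-225/159074)) + 1623 = (-3004 + 2250/79537) + 1623 = -238926898/79537 + 1623 = -109838347/79537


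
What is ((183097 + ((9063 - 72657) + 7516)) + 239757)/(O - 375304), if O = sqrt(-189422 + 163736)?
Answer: -68826249952/70426559051 - 550164*I*sqrt(2854)/70426559051 ≈ -0.97728 - 0.00041733*I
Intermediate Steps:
O = 3*I*sqrt(2854) (O = sqrt(-25686) = 3*I*sqrt(2854) ≈ 160.27*I)
((183097 + ((9063 - 72657) + 7516)) + 239757)/(O - 375304) = ((183097 + ((9063 - 72657) + 7516)) + 239757)/(3*I*sqrt(2854) - 375304) = ((183097 + (-63594 + 7516)) + 239757)/(-375304 + 3*I*sqrt(2854)) = ((183097 - 56078) + 239757)/(-375304 + 3*I*sqrt(2854)) = (127019 + 239757)/(-375304 + 3*I*sqrt(2854)) = 366776/(-375304 + 3*I*sqrt(2854))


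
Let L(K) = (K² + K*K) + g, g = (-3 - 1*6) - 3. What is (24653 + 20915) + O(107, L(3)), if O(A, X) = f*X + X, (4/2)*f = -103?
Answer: 45265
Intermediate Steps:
f = -103/2 (f = (½)*(-103) = -103/2 ≈ -51.500)
g = -12 (g = (-3 - 6) - 3 = -9 - 3 = -12)
L(K) = -12 + 2*K² (L(K) = (K² + K*K) - 12 = (K² + K²) - 12 = 2*K² - 12 = -12 + 2*K²)
O(A, X) = -101*X/2 (O(A, X) = -103*X/2 + X = -101*X/2)
(24653 + 20915) + O(107, L(3)) = (24653 + 20915) - 101*(-12 + 2*3²)/2 = 45568 - 101*(-12 + 2*9)/2 = 45568 - 101*(-12 + 18)/2 = 45568 - 101/2*6 = 45568 - 303 = 45265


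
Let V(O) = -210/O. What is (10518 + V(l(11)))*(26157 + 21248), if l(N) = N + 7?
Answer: 1494158195/3 ≈ 4.9805e+8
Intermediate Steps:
l(N) = 7 + N
(10518 + V(l(11)))*(26157 + 21248) = (10518 - 210/(7 + 11))*(26157 + 21248) = (10518 - 210/18)*47405 = (10518 - 210*1/18)*47405 = (10518 - 35/3)*47405 = (31519/3)*47405 = 1494158195/3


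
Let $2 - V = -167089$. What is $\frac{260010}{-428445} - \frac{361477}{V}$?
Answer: $- \frac{4407074315}{1590873411} \approx -2.7702$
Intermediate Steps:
$V = 167091$ ($V = 2 - -167089 = 2 + 167089 = 167091$)
$\frac{260010}{-428445} - \frac{361477}{V} = \frac{260010}{-428445} - \frac{361477}{167091} = 260010 \left(- \frac{1}{428445}\right) - \frac{361477}{167091} = - \frac{5778}{9521} - \frac{361477}{167091} = - \frac{4407074315}{1590873411}$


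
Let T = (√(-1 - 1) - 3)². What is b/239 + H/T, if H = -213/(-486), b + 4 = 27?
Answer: (22356*√2 + 43051*I)/(38718*(6*√2 + 7*I)) ≈ 0.12159 + 0.030734*I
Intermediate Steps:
b = 23 (b = -4 + 27 = 23)
T = (-3 + I*√2)² (T = (√(-2) - 3)² = (I*√2 - 3)² = (-3 + I*√2)² ≈ 7.0 - 8.4853*I)
H = 71/162 (H = -213*(-1/486) = 71/162 ≈ 0.43827)
b/239 + H/T = 23/239 + 71/(162*((3 - I*√2)²)) = 23*(1/239) + 71/(162*(3 - I*√2)²) = 23/239 + 71/(162*(3 - I*√2)²)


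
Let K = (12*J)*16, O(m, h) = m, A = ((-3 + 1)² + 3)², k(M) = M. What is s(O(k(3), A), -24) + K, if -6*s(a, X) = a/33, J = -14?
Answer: -177409/66 ≈ -2688.0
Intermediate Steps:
A = 49 (A = ((-2)² + 3)² = (4 + 3)² = 7² = 49)
K = -2688 (K = (12*(-14))*16 = -168*16 = -2688)
s(a, X) = -a/198 (s(a, X) = -a/(6*33) = -a/198)
s(O(k(3), A), -24) + K = -1/198*3 - 2688 = -1/66 - 2688 = -177409/66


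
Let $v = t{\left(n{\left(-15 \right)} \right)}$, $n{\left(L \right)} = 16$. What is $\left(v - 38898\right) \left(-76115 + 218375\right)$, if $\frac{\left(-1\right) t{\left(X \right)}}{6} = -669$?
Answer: $-4962597840$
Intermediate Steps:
$t{\left(X \right)} = 4014$ ($t{\left(X \right)} = \left(-6\right) \left(-669\right) = 4014$)
$v = 4014$
$\left(v - 38898\right) \left(-76115 + 218375\right) = \left(4014 - 38898\right) \left(-76115 + 218375\right) = \left(-34884\right) 142260 = -4962597840$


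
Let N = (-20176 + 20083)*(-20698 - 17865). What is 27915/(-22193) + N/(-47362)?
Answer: -11559167931/150157838 ≈ -76.980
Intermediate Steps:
N = 3586359 (N = -93*(-38563) = 3586359)
27915/(-22193) + N/(-47362) = 27915/(-22193) + 3586359/(-47362) = 27915*(-1/22193) + 3586359*(-1/47362) = -27915/22193 - 512337/6766 = -11559167931/150157838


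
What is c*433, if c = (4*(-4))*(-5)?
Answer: 34640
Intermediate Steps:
c = 80 (c = -16*(-5) = 80)
c*433 = 80*433 = 34640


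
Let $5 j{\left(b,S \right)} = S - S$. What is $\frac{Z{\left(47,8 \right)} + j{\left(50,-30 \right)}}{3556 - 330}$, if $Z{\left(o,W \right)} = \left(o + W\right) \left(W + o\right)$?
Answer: $\frac{3025}{3226} \approx 0.93769$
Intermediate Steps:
$Z{\left(o,W \right)} = \left(W + o\right)^{2}$ ($Z{\left(o,W \right)} = \left(W + o\right) \left(W + o\right) = \left(W + o\right)^{2}$)
$j{\left(b,S \right)} = 0$ ($j{\left(b,S \right)} = \frac{S - S}{5} = \frac{1}{5} \cdot 0 = 0$)
$\frac{Z{\left(47,8 \right)} + j{\left(50,-30 \right)}}{3556 - 330} = \frac{\left(8 + 47\right)^{2} + 0}{3556 - 330} = \frac{55^{2} + 0}{3226} = \left(3025 + 0\right) \frac{1}{3226} = 3025 \cdot \frac{1}{3226} = \frac{3025}{3226}$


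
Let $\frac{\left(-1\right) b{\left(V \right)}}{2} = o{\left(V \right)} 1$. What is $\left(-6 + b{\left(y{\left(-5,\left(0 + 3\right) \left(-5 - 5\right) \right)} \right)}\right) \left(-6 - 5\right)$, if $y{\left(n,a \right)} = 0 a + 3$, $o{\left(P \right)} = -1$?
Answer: $44$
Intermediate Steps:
$y{\left(n,a \right)} = 3$ ($y{\left(n,a \right)} = 0 + 3 = 3$)
$b{\left(V \right)} = 2$ ($b{\left(V \right)} = - 2 \left(\left(-1\right) 1\right) = \left(-2\right) \left(-1\right) = 2$)
$\left(-6 + b{\left(y{\left(-5,\left(0 + 3\right) \left(-5 - 5\right) \right)} \right)}\right) \left(-6 - 5\right) = \left(-6 + 2\right) \left(-6 - 5\right) = \left(-4\right) \left(-11\right) = 44$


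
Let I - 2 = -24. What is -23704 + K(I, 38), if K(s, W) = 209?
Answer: -23495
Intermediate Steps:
I = -22 (I = 2 - 24 = -22)
-23704 + K(I, 38) = -23704 + 209 = -23495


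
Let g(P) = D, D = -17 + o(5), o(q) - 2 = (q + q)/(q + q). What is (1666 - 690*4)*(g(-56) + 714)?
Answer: -765800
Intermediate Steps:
o(q) = 3 (o(q) = 2 + (q + q)/(q + q) = 2 + (2*q)/((2*q)) = 2 + (2*q)*(1/(2*q)) = 2 + 1 = 3)
D = -14 (D = -17 + 3 = -14)
g(P) = -14
(1666 - 690*4)*(g(-56) + 714) = (1666 - 690*4)*(-14 + 714) = (1666 - 2760)*700 = -1094*700 = -765800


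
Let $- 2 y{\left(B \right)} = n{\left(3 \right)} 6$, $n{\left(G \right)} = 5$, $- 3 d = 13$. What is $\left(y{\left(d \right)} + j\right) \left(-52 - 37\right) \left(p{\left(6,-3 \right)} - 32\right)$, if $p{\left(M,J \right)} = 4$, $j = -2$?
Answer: $-42364$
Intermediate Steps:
$d = - \frac{13}{3}$ ($d = \left(- \frac{1}{3}\right) 13 = - \frac{13}{3} \approx -4.3333$)
$y{\left(B \right)} = -15$ ($y{\left(B \right)} = - \frac{5 \cdot 6}{2} = \left(- \frac{1}{2}\right) 30 = -15$)
$\left(y{\left(d \right)} + j\right) \left(-52 - 37\right) \left(p{\left(6,-3 \right)} - 32\right) = \left(-15 - 2\right) \left(-52 - 37\right) \left(4 - 32\right) = - 17 \left(\left(-89\right) \left(-28\right)\right) = \left(-17\right) 2492 = -42364$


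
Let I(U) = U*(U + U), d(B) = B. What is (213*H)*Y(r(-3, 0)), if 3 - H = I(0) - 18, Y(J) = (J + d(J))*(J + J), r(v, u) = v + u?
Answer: 161028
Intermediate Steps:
r(v, u) = u + v
Y(J) = 4*J² (Y(J) = (J + J)*(J + J) = (2*J)*(2*J) = 4*J²)
I(U) = 2*U² (I(U) = U*(2*U) = 2*U²)
H = 21 (H = 3 - (2*0² - 18) = 3 - (2*0 - 18) = 3 - (0 - 18) = 3 - 1*(-18) = 3 + 18 = 21)
(213*H)*Y(r(-3, 0)) = (213*21)*(4*(0 - 3)²) = 4473*(4*(-3)²) = 4473*(4*9) = 4473*36 = 161028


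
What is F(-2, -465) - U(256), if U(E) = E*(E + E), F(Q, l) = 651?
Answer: -130421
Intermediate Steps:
U(E) = 2*E² (U(E) = E*(2*E) = 2*E²)
F(-2, -465) - U(256) = 651 - 2*256² = 651 - 2*65536 = 651 - 1*131072 = 651 - 131072 = -130421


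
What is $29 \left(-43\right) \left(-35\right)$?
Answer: $43645$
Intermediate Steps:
$29 \left(-43\right) \left(-35\right) = \left(-1247\right) \left(-35\right) = 43645$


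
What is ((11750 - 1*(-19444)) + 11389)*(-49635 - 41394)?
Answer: -3876287907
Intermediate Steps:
((11750 - 1*(-19444)) + 11389)*(-49635 - 41394) = ((11750 + 19444) + 11389)*(-91029) = (31194 + 11389)*(-91029) = 42583*(-91029) = -3876287907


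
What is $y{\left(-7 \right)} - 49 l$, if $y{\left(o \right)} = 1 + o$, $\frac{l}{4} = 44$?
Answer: $-8630$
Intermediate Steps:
$l = 176$ ($l = 4 \cdot 44 = 176$)
$y{\left(-7 \right)} - 49 l = \left(1 - 7\right) - 8624 = -6 - 8624 = -8630$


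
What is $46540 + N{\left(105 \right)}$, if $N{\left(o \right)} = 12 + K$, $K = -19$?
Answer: $46533$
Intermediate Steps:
$N{\left(o \right)} = -7$ ($N{\left(o \right)} = 12 - 19 = -7$)
$46540 + N{\left(105 \right)} = 46540 - 7 = 46533$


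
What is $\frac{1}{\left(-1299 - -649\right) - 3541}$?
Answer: $- \frac{1}{4191} \approx -0.00023861$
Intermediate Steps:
$\frac{1}{\left(-1299 - -649\right) - 3541} = \frac{1}{\left(-1299 + 649\right) - 3541} = \frac{1}{-650 - 3541} = \frac{1}{-4191} = - \frac{1}{4191}$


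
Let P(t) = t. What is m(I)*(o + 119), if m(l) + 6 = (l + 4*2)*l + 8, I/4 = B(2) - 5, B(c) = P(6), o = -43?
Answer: 3800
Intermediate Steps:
B(c) = 6
I = 4 (I = 4*(6 - 5) = 4*1 = 4)
m(l) = 2 + l*(8 + l) (m(l) = -6 + ((l + 4*2)*l + 8) = -6 + ((l + 8)*l + 8) = -6 + ((8 + l)*l + 8) = -6 + (l*(8 + l) + 8) = -6 + (8 + l*(8 + l)) = 2 + l*(8 + l))
m(I)*(o + 119) = (2 + 4² + 8*4)*(-43 + 119) = (2 + 16 + 32)*76 = 50*76 = 3800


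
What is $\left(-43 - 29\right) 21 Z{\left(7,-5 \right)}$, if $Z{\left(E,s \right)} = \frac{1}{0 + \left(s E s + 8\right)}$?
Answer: $- \frac{504}{61} \approx -8.2623$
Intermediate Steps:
$Z{\left(E,s \right)} = \frac{1}{8 + E s^{2}}$ ($Z{\left(E,s \right)} = \frac{1}{0 + \left(E s s + 8\right)} = \frac{1}{0 + \left(E s^{2} + 8\right)} = \frac{1}{0 + \left(8 + E s^{2}\right)} = \frac{1}{8 + E s^{2}}$)
$\left(-43 - 29\right) 21 Z{\left(7,-5 \right)} = \frac{\left(-43 - 29\right) 21}{8 + 7 \left(-5\right)^{2}} = \frac{\left(-72\right) 21}{8 + 7 \cdot 25} = - \frac{1512}{8 + 175} = - \frac{1512}{183} = \left(-1512\right) \frac{1}{183} = - \frac{504}{61}$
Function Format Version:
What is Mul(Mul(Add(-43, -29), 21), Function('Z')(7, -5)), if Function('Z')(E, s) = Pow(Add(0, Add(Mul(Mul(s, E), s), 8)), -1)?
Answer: Rational(-504, 61) ≈ -8.2623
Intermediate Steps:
Function('Z')(E, s) = Pow(Add(8, Mul(E, Pow(s, 2))), -1) (Function('Z')(E, s) = Pow(Add(0, Add(Mul(Mul(E, s), s), 8)), -1) = Pow(Add(0, Add(Mul(E, Pow(s, 2)), 8)), -1) = Pow(Add(0, Add(8, Mul(E, Pow(s, 2)))), -1) = Pow(Add(8, Mul(E, Pow(s, 2))), -1))
Mul(Mul(Add(-43, -29), 21), Function('Z')(7, -5)) = Mul(Mul(Add(-43, -29), 21), Pow(Add(8, Mul(7, Pow(-5, 2))), -1)) = Mul(Mul(-72, 21), Pow(Add(8, Mul(7, 25)), -1)) = Mul(-1512, Pow(Add(8, 175), -1)) = Mul(-1512, Pow(183, -1)) = Mul(-1512, Rational(1, 183)) = Rational(-504, 61)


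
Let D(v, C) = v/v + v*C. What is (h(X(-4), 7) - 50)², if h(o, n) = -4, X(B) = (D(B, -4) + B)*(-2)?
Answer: 2916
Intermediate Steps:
D(v, C) = 1 + C*v
X(B) = -2 + 6*B (X(B) = ((1 - 4*B) + B)*(-2) = (1 - 3*B)*(-2) = -2 + 6*B)
(h(X(-4), 7) - 50)² = (-4 - 50)² = (-54)² = 2916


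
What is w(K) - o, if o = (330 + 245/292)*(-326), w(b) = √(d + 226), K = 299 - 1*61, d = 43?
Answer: 15746615/146 + √269 ≈ 1.0787e+5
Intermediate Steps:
K = 238 (K = 299 - 61 = 238)
w(b) = √269 (w(b) = √(43 + 226) = √269)
o = -15746615/146 (o = (330 + 245*(1/292))*(-326) = (330 + 245/292)*(-326) = (96605/292)*(-326) = -15746615/146 ≈ -1.0785e+5)
w(K) - o = √269 - 1*(-15746615/146) = √269 + 15746615/146 = 15746615/146 + √269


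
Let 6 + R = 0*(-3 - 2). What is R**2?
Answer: 36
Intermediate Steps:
R = -6 (R = -6 + 0*(-3 - 2) = -6 + 0*(-5) = -6 + 0 = -6)
R**2 = (-6)**2 = 36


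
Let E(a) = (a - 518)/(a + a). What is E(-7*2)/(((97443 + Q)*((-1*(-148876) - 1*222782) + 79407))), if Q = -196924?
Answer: -19/547244981 ≈ -3.4719e-8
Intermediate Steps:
E(a) = (-518 + a)/(2*a) (E(a) = (-518 + a)/((2*a)) = (-518 + a)*(1/(2*a)) = (-518 + a)/(2*a))
E(-7*2)/(((97443 + Q)*((-1*(-148876) - 1*222782) + 79407))) = ((-518 - 7*2)/(2*((-7*2))))/(((97443 - 196924)*((-1*(-148876) - 1*222782) + 79407))) = ((½)*(-518 - 14)/(-14))/((-99481*((148876 - 222782) + 79407))) = ((½)*(-1/14)*(-532))/((-99481*(-73906 + 79407))) = 19/((-99481*5501)) = 19/(-547244981) = 19*(-1/547244981) = -19/547244981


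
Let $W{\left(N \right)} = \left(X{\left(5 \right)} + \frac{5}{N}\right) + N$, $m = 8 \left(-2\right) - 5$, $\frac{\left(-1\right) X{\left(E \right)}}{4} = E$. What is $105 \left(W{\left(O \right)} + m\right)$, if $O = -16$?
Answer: $- \frac{96285}{16} \approx -6017.8$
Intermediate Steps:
$X{\left(E \right)} = - 4 E$
$m = -21$ ($m = -16 - 5 = -21$)
$W{\left(N \right)} = -20 + N + \frac{5}{N}$ ($W{\left(N \right)} = \left(\left(-4\right) 5 + \frac{5}{N}\right) + N = \left(-20 + \frac{5}{N}\right) + N = -20 + N + \frac{5}{N}$)
$105 \left(W{\left(O \right)} + m\right) = 105 \left(\left(-20 - 16 + \frac{5}{-16}\right) - 21\right) = 105 \left(\left(-20 - 16 + 5 \left(- \frac{1}{16}\right)\right) - 21\right) = 105 \left(\left(-20 - 16 - \frac{5}{16}\right) - 21\right) = 105 \left(- \frac{581}{16} - 21\right) = 105 \left(- \frac{917}{16}\right) = - \frac{96285}{16}$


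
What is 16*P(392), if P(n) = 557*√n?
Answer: 124768*√2 ≈ 1.7645e+5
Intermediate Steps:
16*P(392) = 16*(557*√392) = 16*(557*(14*√2)) = 16*(7798*√2) = 124768*√2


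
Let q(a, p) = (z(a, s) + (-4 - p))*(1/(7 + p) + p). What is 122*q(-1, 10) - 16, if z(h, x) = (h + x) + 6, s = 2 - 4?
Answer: -229754/17 ≈ -13515.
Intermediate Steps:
s = -2
z(h, x) = 6 + h + x
q(a, p) = (a - p)*(p + 1/(7 + p)) (q(a, p) = ((6 + a - 2) + (-4 - p))*(1/(7 + p) + p) = ((4 + a) + (-4 - p))*(p + 1/(7 + p)) = (a - p)*(p + 1/(7 + p)))
122*q(-1, 10) - 16 = 122*((-1 - 1*10 - 1*10³ - 7*10² - 1*10² + 7*(-1)*10)/(7 + 10)) - 16 = 122*((-1 - 10 - 1*1000 - 7*100 - 1*100 - 70)/17) - 16 = 122*((-1 - 10 - 1000 - 700 - 100 - 70)/17) - 16 = 122*((1/17)*(-1881)) - 16 = 122*(-1881/17) - 16 = -229482/17 - 16 = -229754/17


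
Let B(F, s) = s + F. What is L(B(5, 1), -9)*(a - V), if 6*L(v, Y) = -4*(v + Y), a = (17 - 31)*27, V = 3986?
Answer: -8728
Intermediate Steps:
B(F, s) = F + s
a = -378 (a = -14*27 = -378)
L(v, Y) = -2*Y/3 - 2*v/3 (L(v, Y) = (-4*(v + Y))/6 = (-4*(Y + v))/6 = (-4*Y - 4*v)/6 = -2*Y/3 - 2*v/3)
L(B(5, 1), -9)*(a - V) = (-⅔*(-9) - 2*(5 + 1)/3)*(-378 - 1*3986) = (6 - ⅔*6)*(-378 - 3986) = (6 - 4)*(-4364) = 2*(-4364) = -8728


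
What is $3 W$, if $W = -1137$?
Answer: $-3411$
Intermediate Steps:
$3 W = 3 \left(-1137\right) = -3411$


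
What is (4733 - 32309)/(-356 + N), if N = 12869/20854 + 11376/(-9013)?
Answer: 1727701681584/22344658373 ≈ 77.321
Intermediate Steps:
N = -121246807/187957102 (N = 12869*(1/20854) + 11376*(-1/9013) = 12869/20854 - 11376/9013 = -121246807/187957102 ≈ -0.64508)
(4733 - 32309)/(-356 + N) = (4733 - 32309)/(-356 - 121246807/187957102) = -27576/(-67033975119/187957102) = -27576*(-187957102/67033975119) = 1727701681584/22344658373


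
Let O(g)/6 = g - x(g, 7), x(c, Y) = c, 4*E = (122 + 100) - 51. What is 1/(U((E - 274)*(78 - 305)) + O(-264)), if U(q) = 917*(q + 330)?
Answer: 4/193757515 ≈ 2.0644e-8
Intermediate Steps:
E = 171/4 (E = ((122 + 100) - 51)/4 = (222 - 51)/4 = (1/4)*171 = 171/4 ≈ 42.750)
U(q) = 302610 + 917*q (U(q) = 917*(330 + q) = 302610 + 917*q)
O(g) = 0 (O(g) = 6*(g - g) = 6*0 = 0)
1/(U((E - 274)*(78 - 305)) + O(-264)) = 1/((302610 + 917*((171/4 - 274)*(78 - 305))) + 0) = 1/((302610 + 917*(-925/4*(-227))) + 0) = 1/((302610 + 917*(209975/4)) + 0) = 1/((302610 + 192547075/4) + 0) = 1/(193757515/4 + 0) = 1/(193757515/4) = 4/193757515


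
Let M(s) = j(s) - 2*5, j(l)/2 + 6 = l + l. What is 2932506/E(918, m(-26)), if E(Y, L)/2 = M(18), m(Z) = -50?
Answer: 1466253/50 ≈ 29325.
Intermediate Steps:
j(l) = -12 + 4*l (j(l) = -12 + 2*(l + l) = -12 + 2*(2*l) = -12 + 4*l)
M(s) = -22 + 4*s (M(s) = (-12 + 4*s) - 2*5 = (-12 + 4*s) - 10 = -22 + 4*s)
E(Y, L) = 100 (E(Y, L) = 2*(-22 + 4*18) = 2*(-22 + 72) = 2*50 = 100)
2932506/E(918, m(-26)) = 2932506/100 = 2932506*(1/100) = 1466253/50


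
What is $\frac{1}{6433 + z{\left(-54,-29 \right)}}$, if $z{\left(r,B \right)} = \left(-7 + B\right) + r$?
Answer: $\frac{1}{6343} \approx 0.00015765$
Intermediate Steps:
$z{\left(r,B \right)} = -7 + B + r$
$\frac{1}{6433 + z{\left(-54,-29 \right)}} = \frac{1}{6433 - 90} = \frac{1}{6343}$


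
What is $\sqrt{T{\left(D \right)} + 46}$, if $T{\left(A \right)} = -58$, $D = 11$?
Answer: $2 i \sqrt{3} \approx 3.4641 i$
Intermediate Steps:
$\sqrt{T{\left(D \right)} + 46} = \sqrt{-58 + 46} = \sqrt{-12} = 2 i \sqrt{3}$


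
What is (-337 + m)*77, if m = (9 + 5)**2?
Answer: -10857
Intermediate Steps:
m = 196 (m = 14**2 = 196)
(-337 + m)*77 = (-337 + 196)*77 = -141*77 = -10857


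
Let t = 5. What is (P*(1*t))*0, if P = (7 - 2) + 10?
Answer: 0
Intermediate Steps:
P = 15 (P = 5 + 10 = 15)
(P*(1*t))*0 = (15*(1*5))*0 = (15*5)*0 = 75*0 = 0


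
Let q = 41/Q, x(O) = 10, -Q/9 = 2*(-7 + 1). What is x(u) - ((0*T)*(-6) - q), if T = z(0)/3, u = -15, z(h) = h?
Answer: 1121/108 ≈ 10.380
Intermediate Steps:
Q = 108 (Q = -18*(-7 + 1) = -18*(-6) = -9*(-12) = 108)
T = 0 (T = 0/3 = 0*(1/3) = 0)
q = 41/108 ≈ 0.37963
x(u) - ((0*T)*(-6) - q) = 10 - ((0*0)*(-6) - 1*41/108) = 10 - (0*(-6) - 41/108) = 10 - (0 - 41/108) = 10 - 1*(-41/108) = 10 + 41/108 = 1121/108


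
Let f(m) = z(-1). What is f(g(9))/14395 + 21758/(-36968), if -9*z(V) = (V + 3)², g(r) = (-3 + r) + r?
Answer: -1409502781/2394694620 ≈ -0.58859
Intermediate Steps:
g(r) = -3 + 2*r
z(V) = -(3 + V)²/9 (z(V) = -(V + 3)²/9 = -(3 + V)²/9)
f(m) = -4/9 (f(m) = -(3 - 1)²/9 = -⅑*2² = -⅑*4 = -4/9)
f(g(9))/14395 + 21758/(-36968) = -4/9/14395 + 21758/(-36968) = -4/9*1/14395 + 21758*(-1/36968) = -4/129555 - 10879/18484 = -1409502781/2394694620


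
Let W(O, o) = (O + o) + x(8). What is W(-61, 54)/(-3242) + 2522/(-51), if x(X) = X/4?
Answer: -8176069/165342 ≈ -49.449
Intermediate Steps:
x(X) = X/4 (x(X) = X*(¼) = X/4)
W(O, o) = 2 + O + o (W(O, o) = (O + o) + (¼)*8 = (O + o) + 2 = 2 + O + o)
W(-61, 54)/(-3242) + 2522/(-51) = (2 - 61 + 54)/(-3242) + 2522/(-51) = -5*(-1/3242) + 2522*(-1/51) = 5/3242 - 2522/51 = -8176069/165342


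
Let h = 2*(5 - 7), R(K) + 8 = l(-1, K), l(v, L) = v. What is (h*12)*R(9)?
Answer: 432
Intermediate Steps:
R(K) = -9 (R(K) = -8 - 1 = -9)
h = -4 (h = 2*(-2) = -4)
(h*12)*R(9) = -4*12*(-9) = -48*(-9) = 432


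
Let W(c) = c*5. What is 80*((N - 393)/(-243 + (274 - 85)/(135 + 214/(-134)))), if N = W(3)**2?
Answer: 40042240/719757 ≈ 55.633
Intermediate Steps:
W(c) = 5*c
N = 225 (N = (5*3)**2 = 15**2 = 225)
80*((N - 393)/(-243 + (274 - 85)/(135 + 214/(-134)))) = 80*((225 - 393)/(-243 + (274 - 85)/(135 + 214/(-134)))) = 80*(-168/(-243 + 189/(135 + 214*(-1/134)))) = 80*(-168/(-243 + 189/(135 - 107/67))) = 80*(-168/(-243 + 189/(8938/67))) = 80*(-168/(-243 + 189*(67/8938))) = 80*(-168/(-243 + 12663/8938)) = 80*(-168/(-2159271/8938)) = 80*(-168*(-8938/2159271)) = 80*(500528/719757) = 40042240/719757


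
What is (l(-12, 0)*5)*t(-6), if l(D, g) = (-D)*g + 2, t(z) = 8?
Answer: 80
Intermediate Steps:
l(D, g) = 2 - D*g (l(D, g) = -D*g + 2 = 2 - D*g)
(l(-12, 0)*5)*t(-6) = ((2 - 1*(-12)*0)*5)*8 = ((2 + 0)*5)*8 = (2*5)*8 = 10*8 = 80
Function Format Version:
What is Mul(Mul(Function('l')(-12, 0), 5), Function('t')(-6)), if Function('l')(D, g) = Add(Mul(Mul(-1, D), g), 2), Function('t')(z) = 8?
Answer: 80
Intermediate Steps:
Function('l')(D, g) = Add(2, Mul(-1, D, g)) (Function('l')(D, g) = Add(Mul(-1, D, g), 2) = Add(2, Mul(-1, D, g)))
Mul(Mul(Function('l')(-12, 0), 5), Function('t')(-6)) = Mul(Mul(Add(2, Mul(-1, -12, 0)), 5), 8) = Mul(Mul(Add(2, 0), 5), 8) = Mul(Mul(2, 5), 8) = Mul(10, 8) = 80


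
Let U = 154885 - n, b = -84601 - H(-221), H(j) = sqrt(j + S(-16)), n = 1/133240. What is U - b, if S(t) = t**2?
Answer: 31909114639/133240 + sqrt(35) ≈ 2.3949e+5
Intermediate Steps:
n = 1/133240 ≈ 7.5053e-6
H(j) = sqrt(256 + j) (H(j) = sqrt(j + (-16)**2) = sqrt(j + 256) = sqrt(256 + j))
b = -84601 - sqrt(35) (b = -84601 - sqrt(256 - 221) = -84601 - sqrt(35) ≈ -84607.)
U = 20636877399/133240 (U = 154885 - 1*1/133240 = 154885 - 1/133240 = 20636877399/133240 ≈ 1.5489e+5)
U - b = 20636877399/133240 - (-84601 - sqrt(35)) = 20636877399/133240 + (84601 + sqrt(35)) = 31909114639/133240 + sqrt(35)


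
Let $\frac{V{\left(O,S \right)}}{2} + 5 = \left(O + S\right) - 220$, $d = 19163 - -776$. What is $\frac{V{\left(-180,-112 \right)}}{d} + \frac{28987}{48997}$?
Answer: $\frac{527308895}{976951183} \approx 0.53975$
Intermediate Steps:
$d = 19939$ ($d = 19163 + 776 = 19939$)
$V{\left(O,S \right)} = -450 + 2 O + 2 S$ ($V{\left(O,S \right)} = -10 + 2 \left(\left(O + S\right) - 220\right) = -10 + 2 \left(-220 + O + S\right) = -10 + \left(-440 + 2 O + 2 S\right) = -450 + 2 O + 2 S$)
$\frac{V{\left(-180,-112 \right)}}{d} + \frac{28987}{48997} = \frac{-450 + 2 \left(-180\right) + 2 \left(-112\right)}{19939} + \frac{28987}{48997} = \left(-450 - 360 - 224\right) \frac{1}{19939} + 28987 \cdot \frac{1}{48997} = \left(-1034\right) \frac{1}{19939} + \frac{28987}{48997} = - \frac{1034}{19939} + \frac{28987}{48997} = \frac{527308895}{976951183}$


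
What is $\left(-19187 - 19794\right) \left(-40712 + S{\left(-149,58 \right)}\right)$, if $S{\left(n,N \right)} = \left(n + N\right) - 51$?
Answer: $1592529774$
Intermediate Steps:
$S{\left(n,N \right)} = -51 + N + n$ ($S{\left(n,N \right)} = \left(N + n\right) - 51 = -51 + N + n$)
$\left(-19187 - 19794\right) \left(-40712 + S{\left(-149,58 \right)}\right) = \left(-19187 - 19794\right) \left(-40712 - 142\right) = - 38981 \left(-40712 - 142\right) = \left(-38981\right) \left(-40854\right) = 1592529774$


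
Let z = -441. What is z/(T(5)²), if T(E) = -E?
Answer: -441/25 ≈ -17.640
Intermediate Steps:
z/(T(5)²) = -441/((-1*5)²) = -441/((-5)²) = -441/25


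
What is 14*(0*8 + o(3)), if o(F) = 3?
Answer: 42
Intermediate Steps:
14*(0*8 + o(3)) = 14*(0*8 + 3) = 14*(0 + 3) = 14*3 = 42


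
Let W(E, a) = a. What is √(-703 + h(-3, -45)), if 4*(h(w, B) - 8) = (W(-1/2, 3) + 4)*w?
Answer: I*√2801/2 ≈ 26.462*I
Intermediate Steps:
h(w, B) = 8 + 7*w/4 (h(w, B) = 8 + ((3 + 4)*w)/4 = 8 + (7*w)/4 = 8 + 7*w/4)
√(-703 + h(-3, -45)) = √(-703 + (8 + (7/4)*(-3))) = √(-703 + (8 - 21/4)) = √(-703 + 11/4) = √(-2801/4) = I*√2801/2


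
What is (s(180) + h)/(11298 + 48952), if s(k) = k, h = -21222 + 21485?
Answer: 443/60250 ≈ 0.0073527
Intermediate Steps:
h = 263
(s(180) + h)/(11298 + 48952) = (180 + 263)/(11298 + 48952) = 443/60250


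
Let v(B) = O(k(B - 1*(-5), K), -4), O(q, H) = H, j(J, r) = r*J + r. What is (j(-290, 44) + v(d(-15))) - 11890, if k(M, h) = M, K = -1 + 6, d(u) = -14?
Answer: -24610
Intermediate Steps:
K = 5
j(J, r) = r + J*r (j(J, r) = J*r + r = r + J*r)
v(B) = -4
(j(-290, 44) + v(d(-15))) - 11890 = (44*(1 - 290) - 4) - 11890 = (44*(-289) - 4) - 11890 = (-12716 - 4) - 11890 = -12720 - 11890 = -24610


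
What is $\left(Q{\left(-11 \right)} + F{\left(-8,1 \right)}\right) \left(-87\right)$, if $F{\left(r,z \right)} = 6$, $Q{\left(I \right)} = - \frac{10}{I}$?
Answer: $- \frac{6612}{11} \approx -601.09$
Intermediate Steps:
$\left(Q{\left(-11 \right)} + F{\left(-8,1 \right)}\right) \left(-87\right) = \left(- \frac{10}{-11} + 6\right) \left(-87\right) = \left(\left(-10\right) \left(- \frac{1}{11}\right) + 6\right) \left(-87\right) = \left(\frac{10}{11} + 6\right) \left(-87\right) = \frac{76}{11} \left(-87\right) = - \frac{6612}{11}$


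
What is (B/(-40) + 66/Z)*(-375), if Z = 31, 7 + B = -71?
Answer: -189675/124 ≈ -1529.6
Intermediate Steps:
B = -78 (B = -7 - 71 = -78)
(B/(-40) + 66/Z)*(-375) = (-78/(-40) + 66/31)*(-375) = (-78*(-1/40) + 66*(1/31))*(-375) = (39/20 + 66/31)*(-375) = (2529/620)*(-375) = -189675/124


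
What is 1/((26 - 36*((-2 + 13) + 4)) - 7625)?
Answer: -1/8139 ≈ -0.00012287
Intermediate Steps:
1/((26 - 36*((-2 + 13) + 4)) - 7625) = 1/((26 - 36*(11 + 4)) - 7625) = 1/((26 - 36*15) - 7625) = 1/((26 - 540) - 7625) = 1/(-514 - 7625) = 1/(-8139) = -1/8139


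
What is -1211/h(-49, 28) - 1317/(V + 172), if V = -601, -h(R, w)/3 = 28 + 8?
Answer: 220585/15444 ≈ 14.283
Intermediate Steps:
h(R, w) = -108 (h(R, w) = -3*(28 + 8) = -3*36 = -108)
-1211/h(-49, 28) - 1317/(V + 172) = -1211/(-108) - 1317/(-601 + 172) = -1211*(-1/108) - 1317/(-429) = 1211/108 - 1317*(-1/429) = 1211/108 + 439/143 = 220585/15444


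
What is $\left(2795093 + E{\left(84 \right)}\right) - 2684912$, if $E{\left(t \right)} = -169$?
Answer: $110012$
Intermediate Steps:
$\left(2795093 + E{\left(84 \right)}\right) - 2684912 = \left(2795093 - 169\right) - 2684912 = 2794924 - 2684912 = 110012$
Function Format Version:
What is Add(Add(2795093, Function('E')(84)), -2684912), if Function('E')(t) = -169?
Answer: 110012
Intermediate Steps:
Add(Add(2795093, Function('E')(84)), -2684912) = Add(Add(2795093, -169), -2684912) = Add(2794924, -2684912) = 110012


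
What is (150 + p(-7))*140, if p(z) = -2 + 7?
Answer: 21700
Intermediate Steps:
p(z) = 5
(150 + p(-7))*140 = (150 + 5)*140 = 155*140 = 21700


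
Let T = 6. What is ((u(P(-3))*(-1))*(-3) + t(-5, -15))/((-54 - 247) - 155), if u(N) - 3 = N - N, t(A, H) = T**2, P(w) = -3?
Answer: -15/152 ≈ -0.098684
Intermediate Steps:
t(A, H) = 36 (t(A, H) = 6**2 = 36)
u(N) = 3 (u(N) = 3 + (N - N) = 3 + 0 = 3)
((u(P(-3))*(-1))*(-3) + t(-5, -15))/((-54 - 247) - 155) = ((3*(-1))*(-3) + 36)/((-54 - 247) - 155) = (-3*(-3) + 36)/(-301 - 155) = (9 + 36)/(-456) = 45*(-1/456) = -15/152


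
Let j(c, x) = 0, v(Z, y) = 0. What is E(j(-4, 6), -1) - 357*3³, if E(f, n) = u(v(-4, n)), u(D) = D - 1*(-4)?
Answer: -9635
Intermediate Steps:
u(D) = 4 + D (u(D) = D + 4 = 4 + D)
E(f, n) = 4 (E(f, n) = 4 + 0 = 4)
E(j(-4, 6), -1) - 357*3³ = 4 - 357*3³ = 4 - 357*27 = 4 - 9639 = -9635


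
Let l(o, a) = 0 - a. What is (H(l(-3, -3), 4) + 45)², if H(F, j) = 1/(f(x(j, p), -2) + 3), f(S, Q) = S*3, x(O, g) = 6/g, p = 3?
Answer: 164836/81 ≈ 2035.0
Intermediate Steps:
l(o, a) = -a
f(S, Q) = 3*S
H(F, j) = ⅑ (H(F, j) = 1/(3*(6/3) + 3) = 1/(3*(6*(⅓)) + 3) = 1/(3*2 + 3) = 1/(6 + 3) = 1/9 = ⅑)
(H(l(-3, -3), 4) + 45)² = (⅑ + 45)² = (406/9)² = 164836/81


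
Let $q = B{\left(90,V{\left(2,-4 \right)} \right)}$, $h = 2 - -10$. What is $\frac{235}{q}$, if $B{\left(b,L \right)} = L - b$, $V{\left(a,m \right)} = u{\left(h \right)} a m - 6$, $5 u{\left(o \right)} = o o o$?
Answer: $- \frac{1175}{14304} \approx -0.082145$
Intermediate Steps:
$h = 12$ ($h = 2 + 10 = 12$)
$u{\left(o \right)} = \frac{o^{3}}{5}$ ($u{\left(o \right)} = \frac{o o o}{5} = \frac{o^{2} o}{5} = \frac{o^{3}}{5}$)
$V{\left(a,m \right)} = -6 + \frac{1728 a m}{5}$ ($V{\left(a,m \right)} = \frac{12^{3}}{5} a m - 6 = \frac{1}{5} \cdot 1728 a m - 6 = \frac{1728 a}{5} m - 6 = \frac{1728 a m}{5} - 6 = -6 + \frac{1728 a m}{5}$)
$q = - \frac{14304}{5}$ ($q = \left(-6 + \frac{1728}{5} \cdot 2 \left(-4\right)\right) - 90 = \left(-6 - \frac{13824}{5}\right) - 90 = - \frac{13854}{5} - 90 = - \frac{14304}{5} \approx -2860.8$)
$\frac{235}{q} = \frac{235}{- \frac{14304}{5}} = 235 \left(- \frac{5}{14304}\right) = - \frac{1175}{14304}$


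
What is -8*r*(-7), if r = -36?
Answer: -2016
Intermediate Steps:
-8*r*(-7) = -8*(-36)*(-7) = 288*(-7) = -2016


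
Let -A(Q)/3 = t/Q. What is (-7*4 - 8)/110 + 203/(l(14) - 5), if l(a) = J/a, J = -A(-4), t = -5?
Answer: -126002/2915 ≈ -43.225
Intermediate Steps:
A(Q) = 15/Q (A(Q) = -(-15)/Q = 15/Q)
J = 15/4 (J = -15/(-4) = -15*(-1)/4 = -1*(-15/4) = 15/4 ≈ 3.7500)
l(a) = 15/(4*a)
(-7*4 - 8)/110 + 203/(l(14) - 5) = (-7*4 - 8)/110 + 203/((15/4)/14 - 5) = (-28 - 8)*(1/110) + 203/((15/4)*(1/14) - 5) = -36*1/110 + 203/(15/56 - 5) = -18/55 + 203/(-265/56) = -18/55 + 203*(-56/265) = -18/55 - 11368/265 = -126002/2915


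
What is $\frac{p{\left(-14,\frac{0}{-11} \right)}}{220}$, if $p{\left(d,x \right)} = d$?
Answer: $- \frac{7}{110} \approx -0.063636$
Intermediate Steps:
$\frac{p{\left(-14,\frac{0}{-11} \right)}}{220} = - \frac{14}{220} = \left(-14\right) \frac{1}{220} = - \frac{7}{110}$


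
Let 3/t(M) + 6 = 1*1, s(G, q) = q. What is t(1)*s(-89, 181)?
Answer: -543/5 ≈ -108.60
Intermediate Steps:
t(M) = -3/5 (t(M) = 3/(-6 + 1*1) = 3/(-6 + 1) = 3/(-5) = 3*(-1/5) = -3/5)
t(1)*s(-89, 181) = -3/5*181 = -543/5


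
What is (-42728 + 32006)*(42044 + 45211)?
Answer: -935548110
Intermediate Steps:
(-42728 + 32006)*(42044 + 45211) = -10722*87255 = -935548110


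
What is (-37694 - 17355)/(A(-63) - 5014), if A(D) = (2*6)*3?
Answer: 55049/4978 ≈ 11.058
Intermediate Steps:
A(D) = 36 (A(D) = 12*3 = 36)
(-37694 - 17355)/(A(-63) - 5014) = (-37694 - 17355)/(36 - 5014) = -55049/(-4978) = -55049*(-1/4978) = 55049/4978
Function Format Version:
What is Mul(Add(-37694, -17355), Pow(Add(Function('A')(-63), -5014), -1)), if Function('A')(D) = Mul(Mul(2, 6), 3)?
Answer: Rational(55049, 4978) ≈ 11.058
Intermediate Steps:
Function('A')(D) = 36 (Function('A')(D) = Mul(12, 3) = 36)
Mul(Add(-37694, -17355), Pow(Add(Function('A')(-63), -5014), -1)) = Mul(Add(-37694, -17355), Pow(Add(36, -5014), -1)) = Mul(-55049, Pow(-4978, -1)) = Mul(-55049, Rational(-1, 4978)) = Rational(55049, 4978)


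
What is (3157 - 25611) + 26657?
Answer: 4203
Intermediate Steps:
(3157 - 25611) + 26657 = -22454 + 26657 = 4203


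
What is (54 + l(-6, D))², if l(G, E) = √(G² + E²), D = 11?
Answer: (54 + √157)² ≈ 4426.2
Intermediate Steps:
l(G, E) = √(E² + G²)
(54 + l(-6, D))² = (54 + √(11² + (-6)²))² = (54 + √(121 + 36))² = (54 + √157)²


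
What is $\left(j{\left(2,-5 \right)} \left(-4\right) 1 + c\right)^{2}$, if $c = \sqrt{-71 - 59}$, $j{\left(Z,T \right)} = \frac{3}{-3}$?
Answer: $\left(4 + i \sqrt{130}\right)^{2} \approx -114.0 + 91.214 i$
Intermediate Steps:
$j{\left(Z,T \right)} = -1$ ($j{\left(Z,T \right)} = 3 \left(- \frac{1}{3}\right) = -1$)
$c = i \sqrt{130}$ ($c = \sqrt{-130} = i \sqrt{130} \approx 11.402 i$)
$\left(j{\left(2,-5 \right)} \left(-4\right) 1 + c\right)^{2} = \left(\left(-1\right) \left(-4\right) 1 + i \sqrt{130}\right)^{2} = \left(4 \cdot 1 + i \sqrt{130}\right)^{2} = \left(4 + i \sqrt{130}\right)^{2}$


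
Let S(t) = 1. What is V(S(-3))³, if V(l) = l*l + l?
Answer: 8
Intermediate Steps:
V(l) = l + l² (V(l) = l² + l = l + l²)
V(S(-3))³ = (1*(1 + 1))³ = (1*2)³ = 2³ = 8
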